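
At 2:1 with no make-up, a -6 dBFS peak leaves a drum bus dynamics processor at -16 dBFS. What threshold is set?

-26 dBFS

Input is 20 dB above T (since output overshoot × R = input overshoot: (-16 − T)·2 = -6 − T gives T = -26 dBFS).
Check: -26 + (-6 − (-26))/2 = -26 + 10 = -16 dBFS. ✓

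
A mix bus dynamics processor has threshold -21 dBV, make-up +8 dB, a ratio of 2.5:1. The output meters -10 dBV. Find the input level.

-13.5 dBV

Remove make-up: -10 − 8 = -18 dBV.
The compressed level sits -18 − (-21) = 3 dB over threshold.
Undo the ratio: input overshoot = 3 × 2.5 = 7.5 dB, giving input = -13.5 dBV.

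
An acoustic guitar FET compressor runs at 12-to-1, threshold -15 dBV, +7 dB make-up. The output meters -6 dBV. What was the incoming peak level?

Before make-up, the level was -6 − 7 = -13 dBV.
The compressed level sits -13 − (-15) = 2 dB over threshold.
Undo the ratio: input overshoot = 2 × 12 = 24 dB, giving input = 9 dBV.

9 dBV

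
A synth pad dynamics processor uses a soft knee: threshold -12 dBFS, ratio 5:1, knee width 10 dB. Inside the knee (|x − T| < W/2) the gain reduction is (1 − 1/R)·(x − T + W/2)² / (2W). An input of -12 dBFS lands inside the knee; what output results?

x − T + W/2 = -12 − (-12) + 5 = 5.
GR = (1 − 1/5) × 5² / 20 = 0.8 × 25 / 20 = 1 dB.
Output = -12 − 1 = -13 dBFS.

-13 dBFS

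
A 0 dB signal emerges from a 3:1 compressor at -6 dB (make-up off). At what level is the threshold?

Let T be the threshold. Output overshoot = (input overshoot)/R, so -6 − T = (0 − T)/3.
3·(-6 − T) = 0 − T → 2·T = -18 − 0 = -18.
T = -18/2 = -9 dB.

-9 dB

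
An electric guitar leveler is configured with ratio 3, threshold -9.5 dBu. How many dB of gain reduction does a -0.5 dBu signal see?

Overshoot = -0.5 − (-9.5) = 9 dB.
A 3:1 ratio leaves 3 dB of that excess.
GR = overshoot in − overshoot out = 9 − 3 = 6 dB.

6 dB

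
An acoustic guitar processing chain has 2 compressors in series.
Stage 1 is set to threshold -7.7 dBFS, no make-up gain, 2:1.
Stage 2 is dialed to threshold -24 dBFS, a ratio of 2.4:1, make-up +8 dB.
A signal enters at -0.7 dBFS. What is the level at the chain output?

Stage 1: overshoot 7 dB → 7/2 = 3.5 dB → -4.2 dBFS.
Stage 2: overshoot 19.8 dB → 19.8/2.4 = 8.25 dB → -15.75 dBFS; +8 dB make-up → -7.75 dBFS.

-7.75 dBFS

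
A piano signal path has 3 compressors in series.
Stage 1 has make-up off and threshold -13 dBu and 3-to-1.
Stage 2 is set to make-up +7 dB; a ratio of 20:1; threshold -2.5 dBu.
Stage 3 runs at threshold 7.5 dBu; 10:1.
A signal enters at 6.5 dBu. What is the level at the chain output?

Stage 1: overshoot 19.5 dB → 19.5/3 = 6.5 dB → -6.5 dBu.
Stage 2: below threshold (-6.5 ≤ -2.5); passes unchanged; make-up brings it to 0.5 dBu.
Stage 3: 0.5 dBu is at or below the 7.5 dBu threshold — no compression; output 0.5 dBu.

0.5 dBu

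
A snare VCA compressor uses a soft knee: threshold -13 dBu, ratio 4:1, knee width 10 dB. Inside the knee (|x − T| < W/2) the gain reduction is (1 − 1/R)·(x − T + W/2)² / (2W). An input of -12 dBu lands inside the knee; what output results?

-13.35 dBu

x − T + W/2 = -12 − (-13) + 5 = 6.
GR = (1 − 1/4) × 6² / 20 = 0.75 × 36 / 20 = 1.35 dB.
Output = -12 − 1.35 = -13.35 dBu.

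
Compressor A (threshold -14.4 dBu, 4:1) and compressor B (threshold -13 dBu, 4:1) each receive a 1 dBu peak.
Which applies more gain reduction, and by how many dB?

A: overshoot 15.4 dB → output overshoot 3.85 dB → GR 11.55 dB.
B: overshoot 14 dB → output overshoot 3.5 dB → GR 10.5 dB.
A reduces 1.05 dB more.

A, by 1.05 dB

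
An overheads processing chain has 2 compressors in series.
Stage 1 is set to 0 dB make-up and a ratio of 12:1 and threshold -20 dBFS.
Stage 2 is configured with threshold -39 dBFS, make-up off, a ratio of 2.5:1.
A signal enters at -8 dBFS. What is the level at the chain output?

-31 dBFS

Stage 1: overshoot 12 dB → 12/12 = 1 dB → -19 dBFS.
Stage 2: 20 dB above -39 dBFS, reduced 2.5:1 to 8 dB above → -31 dBFS.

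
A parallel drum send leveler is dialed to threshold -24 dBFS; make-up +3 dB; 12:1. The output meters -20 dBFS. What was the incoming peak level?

Stripping the +3 dB make-up gives -23 dBFS at the gain stage.
That's 1 dB above the -24 dBFS threshold.
Before 12:1 compression the overshoot was 1 × 12 = 12 dB, so input = -24 + 12 = -12 dBFS.

-12 dBFS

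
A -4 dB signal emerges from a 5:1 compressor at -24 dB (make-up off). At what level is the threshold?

-29 dB

Gain reduction = -4 − (-24) = 20 dB; output overshoot = GR / (R − 1) = 20 / 4 = 5 dB.
Threshold = output − output overshoot = -24 − 5 = -29 dB.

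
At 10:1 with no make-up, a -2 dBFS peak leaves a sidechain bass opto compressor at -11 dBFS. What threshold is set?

Input is 10 dB above T (since output overshoot × R = input overshoot: (-11 − T)·10 = -2 − T gives T = -12 dBFS).
Check: -12 + (-2 − (-12))/10 = -12 + 1 = -11 dBFS. ✓

-12 dBFS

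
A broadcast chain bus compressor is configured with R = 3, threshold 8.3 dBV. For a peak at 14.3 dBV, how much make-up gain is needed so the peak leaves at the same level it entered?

The peak compresses to 8.3 + 6/3 = 10.3 dBV.
To reach 14.3 dBV requires 14.3 − 10.3 = 4 dB of make-up.

4 dB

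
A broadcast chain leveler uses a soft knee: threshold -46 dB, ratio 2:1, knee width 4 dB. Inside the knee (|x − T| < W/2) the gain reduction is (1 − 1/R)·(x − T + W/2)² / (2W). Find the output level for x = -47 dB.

-47.0625 dB

x − T + W/2 = -47 − (-46) + 2 = 1.
GR = (1 − 1/2) × 1² / 8 = 0.5 × 1 / 8 = 0.0625 dB.
Output = -47 − 0.0625 = -47.0625 dB.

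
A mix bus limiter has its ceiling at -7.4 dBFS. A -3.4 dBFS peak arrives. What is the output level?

-7.4 dBFS

At ∞:1, everything above -7.4 dBFS is held at the ceiling.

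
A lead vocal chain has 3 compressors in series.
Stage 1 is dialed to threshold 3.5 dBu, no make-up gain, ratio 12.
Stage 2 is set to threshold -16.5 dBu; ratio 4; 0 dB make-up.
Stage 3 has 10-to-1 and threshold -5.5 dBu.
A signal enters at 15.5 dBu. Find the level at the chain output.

-11.25 dBu

Stage 1: 15.5 dBu is 12 dB over 3.5 dBu; at 12:1 that becomes 1 dB over, giving 4.5 dBu.
Stage 2: overshoot 21 dB → 21/4 = 5.25 dB → -11.25 dBu.
Stage 3: below threshold (-11.25 ≤ -5.5); passes unchanged; output -11.25 dBu.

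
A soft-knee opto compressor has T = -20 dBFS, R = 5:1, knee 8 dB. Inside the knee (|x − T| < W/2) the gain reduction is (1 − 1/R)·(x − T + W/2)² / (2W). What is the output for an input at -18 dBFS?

-19.8 dBFS

x − T + W/2 = -18 − (-20) + 4 = 6.
GR = (1 − 1/5) × 6² / 16 = 0.8 × 36 / 16 = 1.8 dB.
Output = -18 − 1.8 = -19.8 dBFS.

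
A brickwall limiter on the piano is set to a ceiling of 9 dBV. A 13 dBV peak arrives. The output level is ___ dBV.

9 dBV

A brickwall limiter is an ∞:1 compressor: any input above the ceiling is clamped to 9 dBV.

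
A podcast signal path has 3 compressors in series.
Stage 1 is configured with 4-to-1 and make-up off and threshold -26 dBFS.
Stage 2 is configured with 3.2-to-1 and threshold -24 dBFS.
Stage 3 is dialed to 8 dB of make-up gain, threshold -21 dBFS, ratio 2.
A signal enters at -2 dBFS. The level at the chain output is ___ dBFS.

-14.75 dBFS

Stage 1: -2 dBFS is 24 dB over -26 dBFS; at 4:1 that becomes 6 dB over, giving -20 dBFS.
Stage 2: overshoot 4 dB → 4/3.2 = 1.25 dB → -22.75 dBFS.
Stage 3: -22.75 dBFS is at or below the -21 dBFS threshold — no compression; make-up brings it to -14.75 dBFS.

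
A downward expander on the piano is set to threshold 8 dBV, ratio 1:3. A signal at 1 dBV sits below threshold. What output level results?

Below threshold, a 1:3 expander applies gain = (3−1)×(T − x) of attenuation.
(3−1) × 7 = 14 dB, so output = 1 − 14 = -13 dBV.

-13 dBV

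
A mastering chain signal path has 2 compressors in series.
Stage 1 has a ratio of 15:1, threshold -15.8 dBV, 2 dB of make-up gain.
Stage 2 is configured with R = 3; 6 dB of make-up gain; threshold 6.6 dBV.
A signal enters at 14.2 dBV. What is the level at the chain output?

-5.8 dBV

Stage 1: 14.2 dBV is 30 dB over -15.8 dBV; at 15:1 that becomes 2 dB over, giving -13.8 dBV; +2 dB make-up → -11.8 dBV.
Stage 2: below threshold (-11.8 ≤ 6.6); passes unchanged; make-up brings it to -5.8 dBV.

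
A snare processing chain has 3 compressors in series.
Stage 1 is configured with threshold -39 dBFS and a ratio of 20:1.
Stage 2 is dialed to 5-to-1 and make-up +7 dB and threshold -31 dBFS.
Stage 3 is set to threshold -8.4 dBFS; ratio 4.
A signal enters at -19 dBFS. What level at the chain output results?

-31 dBFS

Stage 1: -19 dBFS is 20 dB over -39 dBFS; at 20:1 that becomes 1 dB over, giving -38 dBFS.
Stage 2: -38 dBFS is at or below the -31 dBFS threshold — no compression; make-up brings it to -31 dBFS.
Stage 3: -31 dBFS ≤ -8.4 dBFS, so stage 3 doesn't engage; output -31 dBFS.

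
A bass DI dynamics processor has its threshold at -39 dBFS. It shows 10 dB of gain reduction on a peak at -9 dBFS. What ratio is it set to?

Input overshoot = -9 − (-39) = 30 dB.
Output overshoot = 30 − 10 = 20 dB.
Ratio = input overshoot / output overshoot = 30 / 20 = 1.5.

1.5:1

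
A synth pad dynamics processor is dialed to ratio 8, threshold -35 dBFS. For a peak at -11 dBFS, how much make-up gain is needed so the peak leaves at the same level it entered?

Overshoot 24 dB → 24/8 = 3 dB after compression, so the compressed level is -35 + 3 = -32 dBFS.
Make-up = target − compressed = -11 − (-32) = 21 dB.

21 dB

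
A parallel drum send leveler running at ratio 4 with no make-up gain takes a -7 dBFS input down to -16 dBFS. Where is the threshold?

-19 dBFS

Input is 12 dB above T (since output overshoot × R = input overshoot: (-16 − T)·4 = -7 − T gives T = -19 dBFS).
Check: -19 + (-7 − (-19))/4 = -19 + 3 = -16 dBFS. ✓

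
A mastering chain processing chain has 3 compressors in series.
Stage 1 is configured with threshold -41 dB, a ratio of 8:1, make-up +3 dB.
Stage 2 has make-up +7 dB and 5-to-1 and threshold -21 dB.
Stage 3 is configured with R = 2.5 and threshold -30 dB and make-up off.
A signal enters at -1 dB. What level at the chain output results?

-28.4 dB

Stage 1: -1 dB is 40 dB over -41 dB; at 8:1 that becomes 5 dB over, giving -36 dB; +3 dB make-up → -33 dB.
Stage 2: -33 dB is at or below the -21 dB threshold — no compression; make-up brings it to -26 dB.
Stage 3: 4 dB above -30 dB, reduced 2.5:1 to 1.6 dB above → -28.4 dB.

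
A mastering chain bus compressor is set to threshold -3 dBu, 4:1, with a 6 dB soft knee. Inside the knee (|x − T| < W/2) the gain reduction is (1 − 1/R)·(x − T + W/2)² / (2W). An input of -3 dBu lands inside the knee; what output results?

x − T + W/2 = -3 − (-3) + 3 = 3.
GR = (1 − 1/4) × 3² / 12 = 0.75 × 9 / 12 = 0.5625 dB.
Output = -3 − 0.5625 = -3.5625 dBu.

-3.5625 dBu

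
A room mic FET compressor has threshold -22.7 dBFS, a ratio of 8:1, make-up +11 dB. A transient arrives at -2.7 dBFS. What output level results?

The input is 20 dB above the -22.7 dBFS threshold.
8:1 compression reduces that to 20/8 = 2.5 dB over.
Output = -22.7 + 2.5 = -20.2 dBFS; make-up adds 11 dB, giving -9.2 dBFS.

-9.2 dBFS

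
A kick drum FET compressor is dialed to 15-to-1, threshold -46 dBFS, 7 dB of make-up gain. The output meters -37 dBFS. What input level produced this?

-16 dBFS

Stripping the +7 dB make-up gives -44 dBFS at the gain stage.
The compressed level sits -44 − (-46) = 2 dB over threshold.
Before 15:1 compression the overshoot was 2 × 15 = 30 dB, so input = -46 + 30 = -16 dBFS.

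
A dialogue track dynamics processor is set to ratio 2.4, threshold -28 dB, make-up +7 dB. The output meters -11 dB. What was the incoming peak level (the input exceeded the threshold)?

Remove make-up: -11 − 7 = -18 dB.
The compressed level sits -18 − (-28) = 10 dB over threshold.
Input overshoot = R × output overshoot = 24 dB → input = -28 + 24 = -4 dB.

-4 dB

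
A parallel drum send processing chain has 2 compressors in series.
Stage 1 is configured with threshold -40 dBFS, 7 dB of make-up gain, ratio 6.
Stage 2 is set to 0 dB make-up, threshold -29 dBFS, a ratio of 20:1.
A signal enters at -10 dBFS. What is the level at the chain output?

Stage 1: overshoot 30 dB → 30/6 = 5 dB → -35 dBFS; +7 dB make-up → -28 dBFS.
Stage 2: overshoot 1 dB → 1/20 = 0.05 dB → -28.95 dBFS.

-28.95 dBFS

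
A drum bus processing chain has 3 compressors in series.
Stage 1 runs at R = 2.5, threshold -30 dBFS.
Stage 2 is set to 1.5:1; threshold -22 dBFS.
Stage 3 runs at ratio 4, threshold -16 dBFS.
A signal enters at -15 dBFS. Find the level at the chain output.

Stage 1: overshoot 15 dB → 15/2.5 = 6 dB → -24 dBFS.
Stage 2: below threshold (-24 ≤ -22); passes unchanged; output -24 dBFS.
Stage 3: -24 dBFS ≤ -16 dBFS, so stage 3 doesn't engage; output -24 dBFS.

-24 dBFS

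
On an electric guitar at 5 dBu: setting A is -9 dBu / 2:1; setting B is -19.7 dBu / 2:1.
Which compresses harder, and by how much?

B, by 5.35 dB

A: 14 dB over, compressed to 7 dB over, so 7 dB of GR.
B: 24.7 dB over, compressed to 12.35 dB over, so 12.35 dB of GR.
B applies 5.35 dB more gain reduction.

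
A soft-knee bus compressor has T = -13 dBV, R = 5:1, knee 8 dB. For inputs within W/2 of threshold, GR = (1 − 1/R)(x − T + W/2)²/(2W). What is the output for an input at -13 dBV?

x − T + W/2 = -13 − (-13) + 4 = 4.
GR = (1 − 1/5) × 4² / 16 = 0.8 × 16 / 16 = 0.8 dB.
Output = -13 − 0.8 = -13.8 dBV.

-13.8 dBV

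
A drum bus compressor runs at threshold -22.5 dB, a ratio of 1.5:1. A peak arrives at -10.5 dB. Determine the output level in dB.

The input is 12 dB above the -22.5 dB threshold.
The 12 dB excess becomes 8 dB after 1.5:1 reduction.
So the level is -22.5 + 8 = -14.5 dB.

-14.5 dB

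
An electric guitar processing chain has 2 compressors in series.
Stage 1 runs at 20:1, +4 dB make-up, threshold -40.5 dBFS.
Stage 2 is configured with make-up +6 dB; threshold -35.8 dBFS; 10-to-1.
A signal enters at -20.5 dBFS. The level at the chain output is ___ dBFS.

Stage 1: 20 dB above -40.5 dBFS, reduced 20:1 to 1 dB above → -39.5 dBFS; +4 dB make-up → -35.5 dBFS.
Stage 2: 0.3 dB above -35.8 dBFS, reduced 10:1 to 0.03 dB above → -35.77 dBFS; +6 dB make-up → -29.77 dBFS.

-29.77 dBFS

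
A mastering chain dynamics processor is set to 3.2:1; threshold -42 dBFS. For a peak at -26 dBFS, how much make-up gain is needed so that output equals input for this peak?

The peak compresses to -42 + 16/3.2 = -37 dBFS.
To reach -26 dBFS requires -26 − (-37) = 11 dB of make-up.

11 dB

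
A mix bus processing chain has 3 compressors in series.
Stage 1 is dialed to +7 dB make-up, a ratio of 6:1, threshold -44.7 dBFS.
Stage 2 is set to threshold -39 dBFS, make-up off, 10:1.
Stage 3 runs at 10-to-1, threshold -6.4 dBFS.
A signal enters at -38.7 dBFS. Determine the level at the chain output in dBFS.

Stage 1: 6 dB above -44.7 dBFS, reduced 6:1 to 1 dB above → -43.7 dBFS; +7 dB make-up → -36.7 dBFS.
Stage 2: overshoot 2.3 dB → 2.3/10 = 0.23 dB → -38.77 dBFS.
Stage 3: -38.77 dBFS ≤ -6.4 dBFS, so stage 3 doesn't engage; output -38.77 dBFS.

-38.77 dBFS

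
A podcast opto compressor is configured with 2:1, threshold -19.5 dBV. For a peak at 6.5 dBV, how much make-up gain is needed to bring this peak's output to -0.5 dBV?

Without make-up, output = threshold + overshoot/2 = -19.5 + 13 = -6.5 dBV.
Gap to target: 6 dB.

6 dB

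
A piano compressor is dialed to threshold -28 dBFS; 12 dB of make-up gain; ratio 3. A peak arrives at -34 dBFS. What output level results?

-34 dBFS is 6 dB below the -28 dBFS threshold, so no gain reduction is applied.
Make-up gain adds 12 dB: -34 + 12 = -22 dBFS.

-22 dBFS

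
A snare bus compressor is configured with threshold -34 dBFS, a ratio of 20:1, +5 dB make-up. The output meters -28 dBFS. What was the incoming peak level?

Before make-up, the level was -28 − 5 = -33 dBFS.
Post-compression overshoot = -33 − (-34) = 1 dB.
Input overshoot = R × output overshoot = 20 dB → input = -34 + 20 = -14 dBFS.

-14 dBFS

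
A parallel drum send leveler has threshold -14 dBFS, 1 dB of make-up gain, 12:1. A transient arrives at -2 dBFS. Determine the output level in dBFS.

The input is 12 dB above the -14 dBFS threshold.
At 12:1 the overshoot is divided by 12, leaving 1 dB above threshold.
That puts the output at -13 dBFS; make-up adds 1 dB, giving -12 dBFS.

-12 dBFS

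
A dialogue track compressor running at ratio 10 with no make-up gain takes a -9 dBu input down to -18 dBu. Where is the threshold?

-19 dBu

Gain reduction = -9 − (-18) = 9 dB; output overshoot = GR / (R − 1) = 9 / 9 = 1 dB.
Threshold = output − output overshoot = -18 − 1 = -19 dBu.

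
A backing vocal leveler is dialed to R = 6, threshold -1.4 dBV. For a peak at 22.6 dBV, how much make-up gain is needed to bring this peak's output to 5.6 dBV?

Overshoot 24 dB → 24/6 = 4 dB after compression, so the compressed level is -1.4 + 4 = 2.6 dBV.
Make-up = target − compressed = 5.6 − 2.6 = 3 dB.

3 dB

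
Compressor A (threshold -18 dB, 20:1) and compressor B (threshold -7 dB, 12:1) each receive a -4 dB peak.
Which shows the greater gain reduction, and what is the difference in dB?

A: overshoot 14 dB → output overshoot 0.7 dB → GR 13.3 dB.
B: overshoot 3 dB → output overshoot 0.25 dB → GR 2.75 dB.
A applies 10.55 dB more gain reduction.

A, by 10.55 dB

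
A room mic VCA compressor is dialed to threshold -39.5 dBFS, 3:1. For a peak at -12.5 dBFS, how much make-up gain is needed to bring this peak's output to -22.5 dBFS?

Overshoot 27 dB → 27/3 = 9 dB after compression, so the compressed level is -39.5 + 9 = -30.5 dBFS.
Make-up = target − compressed = -22.5 − (-30.5) = 8 dB.

8 dB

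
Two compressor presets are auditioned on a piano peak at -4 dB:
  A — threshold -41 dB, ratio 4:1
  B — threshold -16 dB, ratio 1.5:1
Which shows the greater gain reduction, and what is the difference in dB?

A, by 23.75 dB

A: 37 dB over, compressed to 9.25 dB over, so 27.75 dB of GR.
B: 12 dB over, compressed to 8 dB over, so 4 dB of GR.
A applies 23.75 dB more gain reduction.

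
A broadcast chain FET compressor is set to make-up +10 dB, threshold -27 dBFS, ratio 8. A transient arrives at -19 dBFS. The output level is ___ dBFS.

The input is 8 dB above the -27 dBFS threshold.
8:1 compression reduces that to 8/8 = 1 dB over.
That puts the output at -26 dBFS; make-up adds 10 dB, giving -16 dBFS.

-16 dBFS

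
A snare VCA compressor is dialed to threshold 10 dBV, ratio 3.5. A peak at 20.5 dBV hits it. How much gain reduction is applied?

7.5 dB

Overshoot = 20.5 − 10 = 10.5 dB.
After 3.5:1 compression the overshoot becomes 10.5/3.5 = 3 dB.
Gain reduction = 10.5 − 3 = 7.5 dB.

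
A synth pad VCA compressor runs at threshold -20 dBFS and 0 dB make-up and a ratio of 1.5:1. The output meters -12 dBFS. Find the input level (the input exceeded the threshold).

Post-compression overshoot = -12 − (-20) = 8 dB.
Input overshoot = R × output overshoot = 12 dB → input = -20 + 12 = -8 dBFS.

-8 dBFS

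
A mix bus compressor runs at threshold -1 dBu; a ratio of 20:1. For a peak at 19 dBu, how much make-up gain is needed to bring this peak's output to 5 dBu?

5 dB

The peak compresses to -1 + 20/20 = 0 dBu.
To reach 5 dBu requires 5 − 0 = 5 dB of make-up.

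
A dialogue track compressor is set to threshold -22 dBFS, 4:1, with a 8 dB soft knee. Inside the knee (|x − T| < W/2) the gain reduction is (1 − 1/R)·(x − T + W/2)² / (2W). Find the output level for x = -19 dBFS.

x − T + W/2 = -19 − (-22) + 4 = 7.
GR = (1 − 1/4) × 7² / 16 = 0.75 × 49 / 16 = 2.296875 dB.
Output = -19 − 2.296875 = -21.296875 dBFS.

-21.296875 dBFS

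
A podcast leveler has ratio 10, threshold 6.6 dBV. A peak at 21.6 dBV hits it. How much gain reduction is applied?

13.5 dB

21.6 dBV exceeds the threshold by 15 dB.
After 10:1 compression the overshoot becomes 15/10 = 1.5 dB.
So the signal is attenuated by 15 − 1.5 = 13.5 dB.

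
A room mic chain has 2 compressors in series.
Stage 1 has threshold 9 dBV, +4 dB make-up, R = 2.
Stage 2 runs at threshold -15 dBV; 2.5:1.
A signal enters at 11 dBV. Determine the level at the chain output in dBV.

-3.4 dBV

Stage 1: overshoot 2 dB → 2/2 = 1 dB → 10 dBV; +4 dB make-up → 14 dBV.
Stage 2: 14 dBV is 29 dB over -15 dBV; at 2.5:1 that becomes 11.6 dB over, giving -3.4 dBV.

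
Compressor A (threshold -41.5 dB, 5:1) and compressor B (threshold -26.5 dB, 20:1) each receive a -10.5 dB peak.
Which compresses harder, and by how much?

A: GR = 31 − 31/5 = 24.8 dB.
B: GR = 16 − 16/20 = 15.2 dB.
A applies 9.6 dB more gain reduction.

A, by 9.6 dB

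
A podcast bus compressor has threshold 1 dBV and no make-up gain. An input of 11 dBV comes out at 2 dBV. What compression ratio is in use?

Input overshoot = 11 − 1 = 10 dB; output overshoot = 2 − 1 = 1 dB.
Ratio = 10 / 1 = 10.

10:1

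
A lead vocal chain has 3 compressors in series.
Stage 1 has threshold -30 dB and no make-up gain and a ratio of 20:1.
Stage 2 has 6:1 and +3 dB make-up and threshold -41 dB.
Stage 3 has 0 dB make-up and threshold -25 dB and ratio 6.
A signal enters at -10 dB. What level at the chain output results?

Stage 1: 20 dB above -30 dB, reduced 20:1 to 1 dB above → -29 dB.
Stage 2: overshoot 12 dB → 12/6 = 2 dB → -39 dB; +3 dB make-up → -36 dB.
Stage 3: -36 dB ≤ -25 dB, so stage 3 doesn't engage; output -36 dB.

-36 dB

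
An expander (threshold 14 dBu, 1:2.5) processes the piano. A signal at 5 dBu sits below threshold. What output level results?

Undershoot = 14 − 5 = 9 dB.
At 1:2.5, that expands to 22.5 dB under threshold.
Output = 14 − 22.5 = -8.5 dBu.

-8.5 dBu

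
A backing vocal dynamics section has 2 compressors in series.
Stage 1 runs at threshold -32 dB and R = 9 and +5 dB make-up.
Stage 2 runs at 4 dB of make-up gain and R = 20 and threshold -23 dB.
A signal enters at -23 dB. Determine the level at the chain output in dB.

Stage 1: 9 dB above -32 dB, reduced 9:1 to 1 dB above → -31 dB; +5 dB make-up → -26 dB.
Stage 2: -26 dB is at or below the -23 dB threshold — no compression; make-up brings it to -22 dB.

-22 dB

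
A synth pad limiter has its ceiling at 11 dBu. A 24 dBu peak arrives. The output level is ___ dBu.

At ∞:1, everything above 11 dBu is held at the ceiling.

11 dBu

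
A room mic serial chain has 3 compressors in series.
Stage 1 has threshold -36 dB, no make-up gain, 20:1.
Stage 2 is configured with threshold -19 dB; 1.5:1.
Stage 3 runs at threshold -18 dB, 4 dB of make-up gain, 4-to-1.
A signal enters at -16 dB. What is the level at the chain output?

Stage 1: -16 dB is 20 dB over -36 dB; at 20:1 that becomes 1 dB over, giving -35 dB.
Stage 2: -35 dB is at or below the -19 dB threshold — no compression; output -35 dB.
Stage 3: -35 dB ≤ -18 dB, so stage 3 doesn't engage; make-up brings it to -31 dB.

-31 dB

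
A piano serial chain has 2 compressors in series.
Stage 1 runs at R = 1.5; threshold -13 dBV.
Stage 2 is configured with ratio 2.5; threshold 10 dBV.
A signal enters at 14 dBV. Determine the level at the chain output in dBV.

5 dBV

Stage 1: 27 dB above -13 dBV, reduced 1.5:1 to 18 dB above → 5 dBV.
Stage 2: 5 dBV is at or below the 10 dBV threshold — no compression; output 5 dBV.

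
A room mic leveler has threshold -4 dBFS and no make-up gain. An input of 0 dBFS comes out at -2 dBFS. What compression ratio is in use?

Input overshoot = 0 − (-4) = 4 dB; output overshoot = -2 − (-4) = 2 dB.
Ratio = 4 / 2 = 2.

2:1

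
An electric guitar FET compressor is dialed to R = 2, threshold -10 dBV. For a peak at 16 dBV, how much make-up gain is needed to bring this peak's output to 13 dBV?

The peak compresses to -10 + 26/2 = 3 dBV.
To reach 13 dBV requires 13 − 3 = 10 dB of make-up.

10 dB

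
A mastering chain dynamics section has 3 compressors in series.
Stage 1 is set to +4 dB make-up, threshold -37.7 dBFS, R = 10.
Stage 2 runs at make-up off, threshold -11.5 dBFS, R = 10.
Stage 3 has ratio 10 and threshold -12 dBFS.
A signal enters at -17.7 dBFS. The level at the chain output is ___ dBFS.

-31.7 dBFS

Stage 1: -17.7 dBFS is 20 dB over -37.7 dBFS; at 10:1 that becomes 2 dB over, giving -35.7 dBFS; +4 dB make-up → -31.7 dBFS.
Stage 2: -31.7 dBFS is at or below the -11.5 dBFS threshold — no compression; output -31.7 dBFS.
Stage 3: -31.7 dBFS is at or below the -12 dBFS threshold — no compression; output -31.7 dBFS.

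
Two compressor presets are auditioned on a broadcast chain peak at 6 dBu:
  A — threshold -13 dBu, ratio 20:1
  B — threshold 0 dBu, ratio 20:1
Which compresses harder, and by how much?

A: overshoot 19 dB → output overshoot 0.95 dB → GR 18.05 dB.
B: overshoot 6 dB → output overshoot 0.3 dB → GR 5.7 dB.
Difference: 12.35 dB in favour of A.

A, by 12.35 dB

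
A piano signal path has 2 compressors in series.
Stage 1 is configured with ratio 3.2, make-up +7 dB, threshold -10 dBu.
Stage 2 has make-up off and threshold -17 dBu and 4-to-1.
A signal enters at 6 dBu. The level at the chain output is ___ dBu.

-12.25 dBu

Stage 1: overshoot 16 dB → 16/3.2 = 5 dB → -5 dBu; +7 dB make-up → 2 dBu.
Stage 2: 19 dB above -17 dBu, reduced 4:1 to 4.75 dB above → -12.25 dBu.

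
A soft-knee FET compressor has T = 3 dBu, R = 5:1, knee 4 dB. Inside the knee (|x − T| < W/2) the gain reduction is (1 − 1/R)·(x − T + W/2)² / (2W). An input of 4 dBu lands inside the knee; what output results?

3.1 dBu

x − T + W/2 = 4 − 3 + 2 = 3.
GR = (1 − 1/5) × 3² / 8 = 0.8 × 9 / 8 = 0.9 dB.
Output = 4 − 0.9 = 3.1 dBu.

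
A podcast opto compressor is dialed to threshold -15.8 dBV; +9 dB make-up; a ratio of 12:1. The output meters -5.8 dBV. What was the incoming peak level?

Remove make-up: -5.8 − 9 = -14.8 dBV.
The compressed level sits -14.8 − (-15.8) = 1 dB over threshold.
Undo the ratio: input overshoot = 1 × 12 = 12 dB, giving input = -3.8 dBV.

-3.8 dBV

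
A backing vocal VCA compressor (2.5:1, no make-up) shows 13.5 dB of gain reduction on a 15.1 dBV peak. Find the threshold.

-7.4 dBV

Let T be the threshold. Output overshoot = (input overshoot)/R, so 1.6 − T = (15.1 − T)/2.5.
2.5·(1.6 − T) = 15.1 − T → 1.5·T = 4 − 15.1 = -11.1.
T = -11.1/1.5 = -7.4 dBV.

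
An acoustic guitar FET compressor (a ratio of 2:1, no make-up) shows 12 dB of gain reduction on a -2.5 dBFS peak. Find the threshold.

Let T be the threshold. Output overshoot = (input overshoot)/R, so -14.5 − T = (-2.5 − T)/2.
2·(-14.5 − T) = -2.5 − T → 1·T = -29 − (-2.5) = -26.5.
T = -26.5/1 = -26.5 dBFS.

-26.5 dBFS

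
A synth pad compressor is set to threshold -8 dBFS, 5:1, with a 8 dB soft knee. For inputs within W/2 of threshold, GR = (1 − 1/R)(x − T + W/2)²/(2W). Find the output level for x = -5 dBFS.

-7.45 dBFS

x − T + W/2 = -5 − (-8) + 4 = 7.
GR = (1 − 1/5) × 7² / 16 = 0.8 × 49 / 16 = 2.45 dB.
Output = -5 − 2.45 = -7.45 dBFS.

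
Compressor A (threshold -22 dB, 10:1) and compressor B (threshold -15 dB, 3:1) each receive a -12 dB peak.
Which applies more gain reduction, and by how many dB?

A: GR = 10 − 10/10 = 9 dB.
B: GR = 3 − 3/3 = 2 dB.
Difference: 7 dB in favour of A.

A, by 7 dB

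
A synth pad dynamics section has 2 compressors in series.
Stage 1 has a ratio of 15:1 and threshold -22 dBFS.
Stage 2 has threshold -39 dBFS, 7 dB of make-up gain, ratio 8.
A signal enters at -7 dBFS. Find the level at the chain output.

Stage 1: 15 dB above -22 dBFS, reduced 15:1 to 1 dB above → -21 dBFS.
Stage 2: 18 dB above -39 dBFS, reduced 8:1 to 2.25 dB above → -36.75 dBFS; +7 dB make-up → -29.75 dBFS.

-29.75 dBFS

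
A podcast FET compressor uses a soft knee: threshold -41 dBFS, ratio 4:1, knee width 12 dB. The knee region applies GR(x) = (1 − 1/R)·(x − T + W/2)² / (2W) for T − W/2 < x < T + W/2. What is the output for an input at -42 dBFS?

-42.78125 dBFS

x − T + W/2 = -42 − (-41) + 6 = 5.
GR = (1 − 1/4) × 5² / 24 = 0.75 × 25 / 24 = 0.78125 dB.
Output = -42 − 0.78125 = -42.78125 dBFS.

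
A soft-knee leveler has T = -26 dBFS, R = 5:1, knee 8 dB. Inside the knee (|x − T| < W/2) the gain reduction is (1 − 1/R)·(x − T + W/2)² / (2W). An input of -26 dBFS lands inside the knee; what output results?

-26.8 dBFS

x − T + W/2 = -26 − (-26) + 4 = 4.
GR = (1 − 1/5) × 4² / 16 = 0.8 × 16 / 16 = 0.8 dB.
Output = -26 − 0.8 = -26.8 dBFS.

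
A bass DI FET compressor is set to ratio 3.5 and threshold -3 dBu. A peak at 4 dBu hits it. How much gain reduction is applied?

5 dB

4 dBu exceeds the threshold by 7 dB.
At 3.5:1, output sits 7/3.5 = 2 dB above threshold.
Gain reduction = 7 − 2 = 5 dB.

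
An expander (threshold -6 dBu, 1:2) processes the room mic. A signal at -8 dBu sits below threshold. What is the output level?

The input is 2 dB below the -6 dBu threshold.
A 1:2 expander multiplies undershoot by 2: 2 × 2 = 4 dB below threshold.
Output = -6 − 4 = -10 dBu.

-10 dBu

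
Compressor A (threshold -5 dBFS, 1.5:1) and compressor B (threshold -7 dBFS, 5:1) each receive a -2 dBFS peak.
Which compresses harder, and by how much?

B, by 3 dB

A: overshoot 3 dB → output overshoot 2 dB → GR 1 dB.
B: overshoot 5 dB → output overshoot 1 dB → GR 4 dB.
B applies 3 dB more gain reduction.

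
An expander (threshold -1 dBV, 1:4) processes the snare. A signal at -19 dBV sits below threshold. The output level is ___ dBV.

-73 dBV

The input is 18 dB below the -1 dBV threshold.
A 1:4 expander multiplies undershoot by 4: 18 × 4 = 72 dB below threshold.
Output = -1 − 72 = -73 dBV.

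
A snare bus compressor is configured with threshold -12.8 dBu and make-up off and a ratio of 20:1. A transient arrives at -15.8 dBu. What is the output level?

-15.8 dBu is 3 dB below the -12.8 dBu threshold, so no gain reduction is applied.
Output = input = -15.8 dBu.

-15.8 dBu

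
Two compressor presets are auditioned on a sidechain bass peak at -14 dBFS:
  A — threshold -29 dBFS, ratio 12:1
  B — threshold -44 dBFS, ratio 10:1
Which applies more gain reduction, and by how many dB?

A: overshoot 15 dB → output overshoot 1.25 dB → GR 13.75 dB.
B: overshoot 30 dB → output overshoot 3 dB → GR 27 dB.
Difference: 13.25 dB in favour of B.

B, by 13.25 dB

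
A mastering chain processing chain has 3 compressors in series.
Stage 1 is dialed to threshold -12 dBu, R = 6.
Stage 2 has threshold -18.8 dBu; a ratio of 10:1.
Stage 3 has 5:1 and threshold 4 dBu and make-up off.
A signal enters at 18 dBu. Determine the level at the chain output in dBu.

Stage 1: 18 dBu is 30 dB over -12 dBu; at 6:1 that becomes 5 dB over, giving -7 dBu.
Stage 2: 11.8 dB above -18.8 dBu, reduced 10:1 to 1.18 dB above → -17.62 dBu.
Stage 3: below threshold (-17.62 ≤ 4); passes unchanged; output -17.62 dBu.

-17.62 dBu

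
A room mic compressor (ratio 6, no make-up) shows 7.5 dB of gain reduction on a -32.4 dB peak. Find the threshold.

-41.4 dB

Input is 9 dB above T (since output overshoot × R = input overshoot: (-39.9 − T)·6 = -32.4 − T gives T = -41.4 dB).
Check: -41.4 + (-32.4 − (-41.4))/6 = -41.4 + 1.5 = -39.9 dB. ✓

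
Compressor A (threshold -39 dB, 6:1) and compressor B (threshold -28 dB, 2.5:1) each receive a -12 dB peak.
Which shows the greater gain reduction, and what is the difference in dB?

A: 27 dB over, compressed to 4.5 dB over, so 22.5 dB of GR.
B: 16 dB over, compressed to 6.4 dB over, so 9.6 dB of GR.
A reduces 12.9 dB more.

A, by 12.9 dB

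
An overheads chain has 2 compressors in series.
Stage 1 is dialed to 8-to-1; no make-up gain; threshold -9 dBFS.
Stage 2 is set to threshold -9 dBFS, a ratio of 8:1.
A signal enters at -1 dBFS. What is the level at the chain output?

-8.875 dBFS

Stage 1: overshoot 8 dB → 8/8 = 1 dB → -8 dBFS.
Stage 2: 1 dB above -9 dBFS, reduced 8:1 to 0.125 dB above → -8.875 dBFS.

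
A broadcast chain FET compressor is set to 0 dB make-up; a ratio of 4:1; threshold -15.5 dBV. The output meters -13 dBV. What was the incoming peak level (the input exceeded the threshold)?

-5.5 dBV

The compressed level sits -13 − (-15.5) = 2.5 dB over threshold.
Before 4:1 compression the overshoot was 2.5 × 4 = 10 dB, so input = -15.5 + 10 = -5.5 dBV.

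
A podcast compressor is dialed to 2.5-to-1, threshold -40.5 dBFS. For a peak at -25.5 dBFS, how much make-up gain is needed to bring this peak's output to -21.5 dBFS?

Without make-up, output = threshold + overshoot/2.5 = -40.5 + 6 = -34.5 dBFS.
Gap to target: 13 dB.

13 dB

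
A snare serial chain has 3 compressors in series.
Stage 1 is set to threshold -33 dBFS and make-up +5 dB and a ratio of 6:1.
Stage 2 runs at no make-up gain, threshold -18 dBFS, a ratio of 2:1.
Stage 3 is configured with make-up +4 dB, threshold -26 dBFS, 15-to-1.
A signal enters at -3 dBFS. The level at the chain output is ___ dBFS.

-21.8 dBFS

Stage 1: 30 dB above -33 dBFS, reduced 6:1 to 5 dB above → -28 dBFS; +5 dB make-up → -23 dBFS.
Stage 2: below threshold (-23 ≤ -18); passes unchanged; output -23 dBFS.
Stage 3: -23 dBFS is 3 dB over -26 dBFS; at 15:1 that becomes 0.2 dB over, giving -25.8 dBFS; +4 dB make-up → -21.8 dBFS.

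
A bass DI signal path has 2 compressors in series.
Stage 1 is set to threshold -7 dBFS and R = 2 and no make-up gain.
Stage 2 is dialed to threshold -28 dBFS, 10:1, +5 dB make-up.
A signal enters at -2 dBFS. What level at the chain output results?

Stage 1: overshoot 5 dB → 5/2 = 2.5 dB → -4.5 dBFS.
Stage 2: -4.5 dBFS is 23.5 dB over -28 dBFS; at 10:1 that becomes 2.35 dB over, giving -25.65 dBFS; +5 dB make-up → -20.65 dBFS.

-20.65 dBFS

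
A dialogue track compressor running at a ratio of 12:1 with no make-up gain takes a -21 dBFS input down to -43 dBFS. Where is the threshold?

-45 dBFS

Input is 24 dB above T (since output overshoot × R = input overshoot: (-43 − T)·12 = -21 − T gives T = -45 dBFS).
Check: -45 + (-21 − (-45))/12 = -45 + 2 = -43 dBFS. ✓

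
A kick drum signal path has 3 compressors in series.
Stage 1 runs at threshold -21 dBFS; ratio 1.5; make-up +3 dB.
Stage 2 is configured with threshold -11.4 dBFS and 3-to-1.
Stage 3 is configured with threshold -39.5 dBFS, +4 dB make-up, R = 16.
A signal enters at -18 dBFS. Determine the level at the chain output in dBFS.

Stage 1: 3 dB above -21 dBFS, reduced 1.5:1 to 2 dB above → -19 dBFS; +3 dB make-up → -16 dBFS.
Stage 2: -16 dBFS is at or below the -11.4 dBFS threshold — no compression; output -16 dBFS.
Stage 3: -16 dBFS is 23.5 dB over -39.5 dBFS; at 16:1 that becomes 1.46875 dB over, giving -38.03125 dBFS; +4 dB make-up → -34.03125 dBFS.

-34.03125 dBFS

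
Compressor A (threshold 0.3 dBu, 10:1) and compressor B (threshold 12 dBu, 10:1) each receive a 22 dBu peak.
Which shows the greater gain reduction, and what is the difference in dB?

A, by 10.53 dB

A: GR = 21.7 − 21.7/10 = 19.53 dB.
B: GR = 10 − 10/10 = 9 dB.
Difference: 10.53 dB in favour of A.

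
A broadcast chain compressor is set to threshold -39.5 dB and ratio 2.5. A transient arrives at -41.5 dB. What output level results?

-41.5 dB

-41.5 dB is 2 dB below the -39.5 dB threshold, so no gain reduction is applied.
Output = input = -41.5 dB.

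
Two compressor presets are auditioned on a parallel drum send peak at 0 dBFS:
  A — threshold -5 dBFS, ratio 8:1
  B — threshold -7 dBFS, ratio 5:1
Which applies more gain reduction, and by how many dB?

B, by 1.225 dB

A: GR = 5 − 5/8 = 4.375 dB.
B: GR = 7 − 7/5 = 5.6 dB.
Difference: 1.225 dB in favour of B.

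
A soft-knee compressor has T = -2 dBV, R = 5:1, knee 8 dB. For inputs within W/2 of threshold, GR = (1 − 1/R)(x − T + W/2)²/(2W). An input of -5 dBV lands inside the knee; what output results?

-5.05 dBV

x − T + W/2 = -5 − (-2) + 4 = 1.
GR = (1 − 1/5) × 1² / 16 = 0.8 × 1 / 16 = 0.05 dB.
Output = -5 − 0.05 = -5.05 dBV.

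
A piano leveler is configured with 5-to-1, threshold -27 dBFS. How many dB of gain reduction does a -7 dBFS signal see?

-7 dBFS exceeds the threshold by 20 dB.
A 5:1 ratio leaves 4 dB of that excess.
Gain reduction = 20 − 4 = 16 dB.

16 dB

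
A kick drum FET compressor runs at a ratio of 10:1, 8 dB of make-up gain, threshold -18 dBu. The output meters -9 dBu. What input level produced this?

-8 dBu

Remove make-up: -9 − 8 = -17 dBu.
Post-compression overshoot = -17 − (-18) = 1 dB.
Undo the ratio: input overshoot = 1 × 10 = 10 dB, giving input = -8 dBu.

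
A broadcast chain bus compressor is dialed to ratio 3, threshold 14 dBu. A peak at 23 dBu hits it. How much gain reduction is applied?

23 dBu exceeds the threshold by 9 dB.
After 3:1 compression the overshoot becomes 9/3 = 3 dB.
Gain reduction = 9 − 3 = 6 dB.

6 dB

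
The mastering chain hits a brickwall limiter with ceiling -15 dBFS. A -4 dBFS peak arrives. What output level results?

-15 dBFS

A brickwall limiter is an ∞:1 compressor: any input above the ceiling is clamped to -15 dBFS.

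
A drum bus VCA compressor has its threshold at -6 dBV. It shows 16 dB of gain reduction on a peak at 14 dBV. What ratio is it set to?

Input overshoot = 14 − (-6) = 20 dB.
Output overshoot = 20 − 16 = 4 dB.
Ratio = input overshoot / output overshoot = 20 / 4 = 5.

5:1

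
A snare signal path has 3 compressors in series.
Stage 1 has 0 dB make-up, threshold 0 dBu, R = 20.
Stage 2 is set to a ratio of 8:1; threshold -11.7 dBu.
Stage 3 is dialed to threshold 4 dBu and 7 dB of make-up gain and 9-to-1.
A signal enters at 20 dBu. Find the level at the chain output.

Stage 1: 20 dBu is 20 dB over 0 dBu; at 20:1 that becomes 1 dB over, giving 1 dBu.
Stage 2: 12.7 dB above -11.7 dBu, reduced 8:1 to 1.5875 dB above → -10.1125 dBu.
Stage 3: -10.1125 dBu ≤ 4 dBu, so stage 3 doesn't engage; make-up brings it to -3.1125 dBu.

-3.1125 dBu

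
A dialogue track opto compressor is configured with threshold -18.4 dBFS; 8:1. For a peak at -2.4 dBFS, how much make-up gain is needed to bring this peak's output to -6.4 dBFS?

Without make-up, output = threshold + overshoot/8 = -18.4 + 2 = -16.4 dBFS.
Gap to target: 10 dB.

10 dB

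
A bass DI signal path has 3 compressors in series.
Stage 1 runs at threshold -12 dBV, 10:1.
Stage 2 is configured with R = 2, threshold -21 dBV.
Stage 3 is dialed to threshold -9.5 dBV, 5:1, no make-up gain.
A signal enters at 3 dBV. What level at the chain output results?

-15.75 dBV

Stage 1: 15 dB above -12 dBV, reduced 10:1 to 1.5 dB above → -10.5 dBV.
Stage 2: overshoot 10.5 dB → 10.5/2 = 5.25 dB → -15.75 dBV.
Stage 3: below threshold (-15.75 ≤ -9.5); passes unchanged; output -15.75 dBV.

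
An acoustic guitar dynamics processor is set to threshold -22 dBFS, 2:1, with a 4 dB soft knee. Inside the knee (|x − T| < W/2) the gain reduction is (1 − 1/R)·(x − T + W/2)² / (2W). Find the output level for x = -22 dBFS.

-22.25 dBFS

x − T + W/2 = -22 − (-22) + 2 = 2.
GR = (1 − 1/2) × 2² / 8 = 0.5 × 4 / 8 = 0.25 dB.
Output = -22 − 0.25 = -22.25 dBFS.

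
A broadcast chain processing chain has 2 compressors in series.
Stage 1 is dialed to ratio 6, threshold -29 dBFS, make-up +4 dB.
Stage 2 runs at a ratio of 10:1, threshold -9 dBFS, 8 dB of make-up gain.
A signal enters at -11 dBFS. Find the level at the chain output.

-14 dBFS

Stage 1: -11 dBFS is 18 dB over -29 dBFS; at 6:1 that becomes 3 dB over, giving -26 dBFS; +4 dB make-up → -22 dBFS.
Stage 2: -22 dBFS ≤ -9 dBFS, so stage 2 doesn't engage; make-up brings it to -14 dBFS.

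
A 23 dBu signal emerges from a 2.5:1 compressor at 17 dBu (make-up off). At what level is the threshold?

Gain reduction = 23 − 17 = 6 dB; output overshoot = GR / (R − 1) = 6 / 1.5 = 4 dB.
Threshold = output − output overshoot = 17 − 4 = 13 dBu.

13 dBu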